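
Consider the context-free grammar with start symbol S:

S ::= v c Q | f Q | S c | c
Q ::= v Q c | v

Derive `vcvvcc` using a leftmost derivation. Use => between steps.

S => Sc   [S ::= S c]
Sc => vcQc   [S ::= v c Q]
vcQc => vcvQcc   [Q ::= v Q c]
vcvQcc => vcvvcc   [Q ::= v]

S => Sc => vcQc => vcvQcc => vcvvcc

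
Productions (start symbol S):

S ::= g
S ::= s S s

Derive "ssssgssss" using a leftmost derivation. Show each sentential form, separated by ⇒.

S ⇒ sSs   [S ::= s S s]
sSs ⇒ ssSss   [S ::= s S s]
ssSss ⇒ sssSsss   [S ::= s S s]
sssSsss ⇒ ssssSssss   [S ::= s S s]
ssssSssss ⇒ ssssgssss   [S ::= g]

S ⇒ sSs ⇒ ssSss ⇒ sssSsss ⇒ ssssSssss ⇒ ssssgssss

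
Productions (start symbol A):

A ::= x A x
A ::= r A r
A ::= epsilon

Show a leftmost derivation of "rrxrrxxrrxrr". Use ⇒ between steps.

A ⇒ rAr   [A ::= r A r]
rAr ⇒ rrArr   [A ::= r A r]
rrArr ⇒ rrxAxrr   [A ::= x A x]
rrxAxrr ⇒ rrxrArxrr   [A ::= r A r]
rrxrArxrr ⇒ rrxrrArrxrr   [A ::= r A r]
rrxrrArrxrr ⇒ rrxrrxAxrrxrr   [A ::= x A x]
rrxrrxAxrrxrr ⇒ rrxrrxxrrxrr   [A ::= epsilon]

A ⇒ rAr ⇒ rrArr ⇒ rrxAxrr ⇒ rrxrArxrr ⇒ rrxrrArrxrr ⇒ rrxrrxAxrrxrr ⇒ rrxrrxxrrxrr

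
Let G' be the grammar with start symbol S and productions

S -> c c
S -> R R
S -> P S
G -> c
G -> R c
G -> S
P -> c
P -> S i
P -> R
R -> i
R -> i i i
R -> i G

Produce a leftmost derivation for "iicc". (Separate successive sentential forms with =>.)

S=>RR=>iR=>iiG=>iiS=>iicc

S => RR   [S -> R R]
RR => iR   [R -> i]
iR => iiG   [R -> i G]
iiG => iiS   [G -> S]
iiS => iicc   [S -> c c]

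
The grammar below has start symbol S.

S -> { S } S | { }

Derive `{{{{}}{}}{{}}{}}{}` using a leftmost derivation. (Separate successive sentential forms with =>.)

S => {S}S   [S -> { S } S]
{S}S => {{S}S}S   [S -> { S } S]
{{S}S}S => {{{S}S}S}S   [S -> { S } S]
{{{S}S}S}S => {{{{}}S}S}S   [S -> { }]
{{{{}}S}S}S => {{{{}}{}}S}S   [S -> { }]
{{{{}}{}}S}S => {{{{}}{}}{S}S}S   [S -> { S } S]
{{{{}}{}}{S}S}S => {{{{}}{}}{{}}S}S   [S -> { }]
{{{{}}{}}{{}}S}S => {{{{}}{}}{{}}{}}S   [S -> { }]
{{{{}}{}}{{}}{}}S => {{{{}}{}}{{}}{}}{}   [S -> { }]

S => {S}S => {{S}S}S => {{{S}S}S}S => {{{{}}S}S}S => {{{{}}{}}S}S => {{{{}}{}}{S}S}S => {{{{}}{}}{{}}S}S => {{{{}}{}}{{}}{}}S => {{{{}}{}}{{}}{}}{}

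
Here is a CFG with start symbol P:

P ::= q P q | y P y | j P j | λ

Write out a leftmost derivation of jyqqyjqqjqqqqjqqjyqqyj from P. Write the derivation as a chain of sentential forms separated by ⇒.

P ⇒ jPj ⇒ jyPyj ⇒ jyqPqyj ⇒ jyqqPqqyj ⇒ jyqqyPyqqyj ⇒ jyqqyjPjyqqyj ⇒ jyqqyjqPqjyqqyj ⇒ jyqqyjqqPqqjyqqyj ⇒ jyqqyjqqjPjqqjyqqyj ⇒ jyqqyjqqjqPqjqqjyqqyj ⇒ jyqqyjqqjqqPqqjqqjyqqyj ⇒ jyqqyjqqjqqqqjqqjyqqyj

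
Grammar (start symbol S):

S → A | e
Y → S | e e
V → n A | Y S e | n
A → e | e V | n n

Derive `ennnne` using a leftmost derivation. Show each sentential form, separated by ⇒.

S ⇒ A ⇒ eV ⇒ eYSe ⇒ eSSe ⇒ eASe ⇒ ennSe ⇒ ennAe ⇒ ennnne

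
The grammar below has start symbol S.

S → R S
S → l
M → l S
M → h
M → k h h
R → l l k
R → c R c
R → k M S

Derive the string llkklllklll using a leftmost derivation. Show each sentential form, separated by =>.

S => RS => llkS => llkRS => llkkMSS => llkklSSS => llkklRSSS => llkklllkSSS => llkklllklSS => llkklllkllS => llkklllklll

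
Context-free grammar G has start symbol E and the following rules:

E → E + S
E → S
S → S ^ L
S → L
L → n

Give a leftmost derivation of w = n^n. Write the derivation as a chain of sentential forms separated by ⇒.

E ⇒ S ⇒ S^L ⇒ L^L ⇒ n^L ⇒ n^n

E ⇒ S   [E → S]
S ⇒ S^L   [S → S ^ L]
S^L ⇒ L^L   [S → L]
L^L ⇒ n^L   [L → n]
n^L ⇒ n^n   [L → n]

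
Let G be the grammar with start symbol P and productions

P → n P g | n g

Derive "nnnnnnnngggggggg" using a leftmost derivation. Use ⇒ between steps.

P ⇒ nPg ⇒ nnPgg ⇒ nnnPggg ⇒ nnnnPgggg ⇒ nnnnnPggggg ⇒ nnnnnnPgggggg ⇒ nnnnnnnPggggggg ⇒ nnnnnnnngggggggg

P ⇒ nPg   [P → n P g]
nPg ⇒ nnPgg   [P → n P g]
nnPgg ⇒ nnnPggg   [P → n P g]
nnnPggg ⇒ nnnnPgggg   [P → n P g]
nnnnPgggg ⇒ nnnnnPggggg   [P → n P g]
nnnnnPggggg ⇒ nnnnnnPgggggg   [P → n P g]
nnnnnnPgggggg ⇒ nnnnnnnPggggggg   [P → n P g]
nnnnnnnPggggggg ⇒ nnnnnnnngggggggg   [P → n g]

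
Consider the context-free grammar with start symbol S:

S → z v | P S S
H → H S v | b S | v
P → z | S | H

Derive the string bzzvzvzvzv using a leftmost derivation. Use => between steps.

S => PSS   [S → P S S]
PSS => HSS   [P → H]
HSS => bSSS   [H → b S]
bSSS => bPSSSS   [S → P S S]
bPSSSS => bzSSSS   [P → z]
bzSSSS => bzzvSSS   [S → z v]
bzzvSSS => bzzvzvSS   [S → z v]
bzzvzvSS => bzzvzvzvS   [S → z v]
bzzvzvzvS => bzzvzvzvzv   [S → z v]

S=>PSS=>HSS=>bSSS=>bPSSSS=>bzSSSS=>bzzvSSS=>bzzvzvSS=>bzzvzvzvS=>bzzvzvzvzv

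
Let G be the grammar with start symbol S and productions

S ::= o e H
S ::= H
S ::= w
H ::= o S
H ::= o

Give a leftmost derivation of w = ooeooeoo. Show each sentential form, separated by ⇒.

S ⇒ H ⇒ oS ⇒ ooeH ⇒ ooeoS ⇒ ooeooeH ⇒ ooeooeoS ⇒ ooeooeoH ⇒ ooeooeoo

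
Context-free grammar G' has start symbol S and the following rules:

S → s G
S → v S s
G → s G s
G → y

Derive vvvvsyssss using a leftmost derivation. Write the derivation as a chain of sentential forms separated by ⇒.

S ⇒ vSs ⇒ vvSss ⇒ vvvSsss ⇒ vvvvSssss ⇒ vvvvsGssss ⇒ vvvvsyssss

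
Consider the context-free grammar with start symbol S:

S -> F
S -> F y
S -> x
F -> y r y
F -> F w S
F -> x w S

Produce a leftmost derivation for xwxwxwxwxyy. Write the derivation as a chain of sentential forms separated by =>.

S => Fy => xwSy => xwFy => xwxwSy => xwxwFyy => xwxwFwSyy => xwxwxwSwSyy => xwxwxwxwSyy => xwxwxwxwxyy

S => Fy   [S -> F y]
Fy => xwSy   [F -> x w S]
xwSy => xwFy   [S -> F]
xwFy => xwxwSy   [F -> x w S]
xwxwSy => xwxwFyy   [S -> F y]
xwxwFyy => xwxwFwSyy   [F -> F w S]
xwxwFwSyy => xwxwxwSwSyy   [F -> x w S]
xwxwxwSwSyy => xwxwxwxwSyy   [S -> x]
xwxwxwxwSyy => xwxwxwxwxyy   [S -> x]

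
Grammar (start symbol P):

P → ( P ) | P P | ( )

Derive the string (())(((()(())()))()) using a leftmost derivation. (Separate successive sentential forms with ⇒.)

P ⇒ PP ⇒ (P)P ⇒ (())P ⇒ (())(P) ⇒ (())(PP) ⇒ (())((P)P) ⇒ (())(((P))P) ⇒ (())(((PP))P) ⇒ (())(((PPP))P) ⇒ (())(((()PP))P) ⇒ (())(((()(P)P))P) ⇒ (())(((()(())P))P) ⇒ (())(((()(())()))P) ⇒ (())(((()(())()))())

P ⇒ PP   [P → P P]
PP ⇒ (P)P   [P → ( P )]
(P)P ⇒ (())P   [P → ( )]
(())P ⇒ (())(P)   [P → ( P )]
(())(P) ⇒ (())(PP)   [P → P P]
(())(PP) ⇒ (())((P)P)   [P → ( P )]
(())((P)P) ⇒ (())(((P))P)   [P → ( P )]
(())(((P))P) ⇒ (())(((PP))P)   [P → P P]
(())(((PP))P) ⇒ (())(((PPP))P)   [P → P P]
(())(((PPP))P) ⇒ (())(((()PP))P)   [P → ( )]
(())(((()PP))P) ⇒ (())(((()(P)P))P)   [P → ( P )]
(())(((()(P)P))P) ⇒ (())(((()(())P))P)   [P → ( )]
(())(((()(())P))P) ⇒ (())(((()(())()))P)   [P → ( )]
(())(((()(())()))P) ⇒ (())(((()(())()))())   [P → ( )]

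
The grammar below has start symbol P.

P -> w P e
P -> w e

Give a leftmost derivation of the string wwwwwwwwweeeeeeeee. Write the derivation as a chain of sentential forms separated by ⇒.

P⇒wPe⇒wwPee⇒wwwPeee⇒wwwwPeeee⇒wwwwwPeeeee⇒wwwwwwPeeeeee⇒wwwwwwwPeeeeeee⇒wwwwwwwwPeeeeeeee⇒wwwwwwwwweeeeeeeee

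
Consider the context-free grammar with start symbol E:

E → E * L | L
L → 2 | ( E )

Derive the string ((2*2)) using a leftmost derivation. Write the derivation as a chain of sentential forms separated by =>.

E => L => (E) => (L) => ((E)) => ((E*L)) => ((L*L)) => ((2*L)) => ((2*2))

E => L   [E → L]
L => (E)   [L → ( E )]
(E) => (L)   [E → L]
(L) => ((E))   [L → ( E )]
((E)) => ((E*L))   [E → E * L]
((E*L)) => ((L*L))   [E → L]
((L*L)) => ((2*L))   [L → 2]
((2*L)) => ((2*2))   [L → 2]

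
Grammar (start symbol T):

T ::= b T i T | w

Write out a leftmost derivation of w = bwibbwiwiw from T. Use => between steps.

T=>bTiT=>bwiT=>bwibTiT=>bwibbTiTiT=>bwibbwiTiT=>bwibbwiwiT=>bwibbwiwiw

T => bTiT   [T ::= b T i T]
bTiT => bwiT   [T ::= w]
bwiT => bwibTiT   [T ::= b T i T]
bwibTiT => bwibbTiTiT   [T ::= b T i T]
bwibbTiTiT => bwibbwiTiT   [T ::= w]
bwibbwiTiT => bwibbwiwiT   [T ::= w]
bwibbwiwiT => bwibbwiwiw   [T ::= w]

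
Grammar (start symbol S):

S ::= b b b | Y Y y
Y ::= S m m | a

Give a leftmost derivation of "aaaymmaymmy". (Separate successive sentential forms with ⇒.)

S ⇒ YYy   [S ::= Y Y y]
YYy ⇒ aYy   [Y ::= a]
aYy ⇒ aSmmy   [Y ::= S m m]
aSmmy ⇒ aYYymmy   [S ::= Y Y y]
aYYymmy ⇒ aSmmYymmy   [Y ::= S m m]
aSmmYymmy ⇒ aYYymmYymmy   [S ::= Y Y y]
aYYymmYymmy ⇒ aaYymmYymmy   [Y ::= a]
aaYymmYymmy ⇒ aaaymmYymmy   [Y ::= a]
aaaymmYymmy ⇒ aaaymmaymmy   [Y ::= a]

S ⇒ YYy ⇒ aYy ⇒ aSmmy ⇒ aYYymmy ⇒ aSmmYymmy ⇒ aYYymmYymmy ⇒ aaYymmYymmy ⇒ aaaymmYymmy ⇒ aaaymmaymmy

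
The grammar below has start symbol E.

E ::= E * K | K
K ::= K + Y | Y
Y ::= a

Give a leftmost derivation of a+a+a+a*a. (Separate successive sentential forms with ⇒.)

E ⇒ E*K ⇒ K*K ⇒ K+Y*K ⇒ K+Y+Y*K ⇒ K+Y+Y+Y*K ⇒ Y+Y+Y+Y*K ⇒ a+Y+Y+Y*K ⇒ a+a+Y+Y*K ⇒ a+a+a+Y*K ⇒ a+a+a+a*K ⇒ a+a+a+a*Y ⇒ a+a+a+a*a

E ⇒ E*K   [E ::= E * K]
E*K ⇒ K*K   [E ::= K]
K*K ⇒ K+Y*K   [K ::= K + Y]
K+Y*K ⇒ K+Y+Y*K   [K ::= K + Y]
K+Y+Y*K ⇒ K+Y+Y+Y*K   [K ::= K + Y]
K+Y+Y+Y*K ⇒ Y+Y+Y+Y*K   [K ::= Y]
Y+Y+Y+Y*K ⇒ a+Y+Y+Y*K   [Y ::= a]
a+Y+Y+Y*K ⇒ a+a+Y+Y*K   [Y ::= a]
a+a+Y+Y*K ⇒ a+a+a+Y*K   [Y ::= a]
a+a+a+Y*K ⇒ a+a+a+a*K   [Y ::= a]
a+a+a+a*K ⇒ a+a+a+a*Y   [K ::= Y]
a+a+a+a*Y ⇒ a+a+a+a*a   [Y ::= a]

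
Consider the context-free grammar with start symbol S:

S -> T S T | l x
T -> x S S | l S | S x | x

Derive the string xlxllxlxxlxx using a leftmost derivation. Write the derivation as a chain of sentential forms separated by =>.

S => TST   [S -> T S T]
TST => xSSST   [T -> x S S]
xSSST => xlxSST   [S -> l x]
xlxSST => xlxTSTST   [S -> T S T]
xlxTSTST => xlxlSSTST   [T -> l S]
xlxlSSTST => xlxllxSTST   [S -> l x]
xlxllxSTST => xlxllxlxTST   [S -> l x]
xlxllxlxTST => xlxllxlxxST   [T -> x]
xlxllxlxxST => xlxllxlxxlxT   [S -> l x]
xlxllxlxxlxT => xlxllxlxxlxx   [T -> x]

S=>TST=>xSSST=>xlxSST=>xlxTSTST=>xlxlSSTST=>xlxllxSTST=>xlxllxlxTST=>xlxllxlxxST=>xlxllxlxxlxT=>xlxllxlxxlxx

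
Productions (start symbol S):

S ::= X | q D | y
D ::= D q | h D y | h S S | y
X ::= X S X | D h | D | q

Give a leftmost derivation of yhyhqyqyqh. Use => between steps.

S => X => XSX => DhSX => yhSX => yhyX => yhyDh => yhyDqh => yhyhSSqh => yhyhXSqh => yhyhXSXSqh => yhyhqSXSqh => yhyhqyXSqh => yhyhqyqSqh => yhyhqyqyqh

S => X   [S ::= X]
X => XSX   [X ::= X S X]
XSX => DhSX   [X ::= D h]
DhSX => yhSX   [D ::= y]
yhSX => yhyX   [S ::= y]
yhyX => yhyDh   [X ::= D h]
yhyDh => yhyDqh   [D ::= D q]
yhyDqh => yhyhSSqh   [D ::= h S S]
yhyhSSqh => yhyhXSqh   [S ::= X]
yhyhXSqh => yhyhXSXSqh   [X ::= X S X]
yhyhXSXSqh => yhyhqSXSqh   [X ::= q]
yhyhqSXSqh => yhyhqyXSqh   [S ::= y]
yhyhqyXSqh => yhyhqyqSqh   [X ::= q]
yhyhqyqSqh => yhyhqyqyqh   [S ::= y]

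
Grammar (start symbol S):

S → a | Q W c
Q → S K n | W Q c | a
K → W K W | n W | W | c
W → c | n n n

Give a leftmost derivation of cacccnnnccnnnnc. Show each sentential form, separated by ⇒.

S⇒QWc⇒SKnWc⇒QWcKnWc⇒WQcWcKnWc⇒cQcWcKnWc⇒cacWcKnWc⇒cacccKnWc⇒cacccWKWnWc⇒cacccnnnKWnWc⇒cacccnnncWnWc⇒cacccnnnccnWc⇒cacccnnnccnnnnc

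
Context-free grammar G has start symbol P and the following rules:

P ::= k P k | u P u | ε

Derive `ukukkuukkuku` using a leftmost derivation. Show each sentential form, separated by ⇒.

P⇒uPu⇒ukPku⇒ukuPuku⇒ukukPkuku⇒ukukkPkkuku⇒ukukkuPukkuku⇒ukukkuukkuku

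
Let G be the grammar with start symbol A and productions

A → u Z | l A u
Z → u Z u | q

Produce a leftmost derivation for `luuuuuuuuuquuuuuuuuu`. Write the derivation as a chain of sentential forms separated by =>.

A => lAu   [A → l A u]
lAu => luZu   [A → u Z]
luZu => luuZuu   [Z → u Z u]
luuZuu => luuuZuuu   [Z → u Z u]
luuuZuuu => luuuuZuuuu   [Z → u Z u]
luuuuZuuuu => luuuuuZuuuuu   [Z → u Z u]
luuuuuZuuuuu => luuuuuuZuuuuuu   [Z → u Z u]
luuuuuuZuuuuuu => luuuuuuuZuuuuuuu   [Z → u Z u]
luuuuuuuZuuuuuuu => luuuuuuuuZuuuuuuuu   [Z → u Z u]
luuuuuuuuZuuuuuuuu => luuuuuuuuuZuuuuuuuuu   [Z → u Z u]
luuuuuuuuuZuuuuuuuuu => luuuuuuuuuquuuuuuuuu   [Z → q]

A => lAu => luZu => luuZuu => luuuZuuu => luuuuZuuuu => luuuuuZuuuuu => luuuuuuZuuuuuu => luuuuuuuZuuuuuuu => luuuuuuuuZuuuuuuuu => luuuuuuuuuZuuuuuuuuu => luuuuuuuuuquuuuuuuuu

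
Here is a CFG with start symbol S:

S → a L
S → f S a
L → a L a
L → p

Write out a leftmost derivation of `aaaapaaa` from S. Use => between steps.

S=>aL=>aaLa=>aaaLaa=>aaaaLaaa=>aaaapaaa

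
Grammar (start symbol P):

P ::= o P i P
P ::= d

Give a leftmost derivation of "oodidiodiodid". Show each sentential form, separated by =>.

P => oPiP   [P ::= o P i P]
oPiP => ooPiPiP   [P ::= o P i P]
ooPiPiP => oodiPiP   [P ::= d]
oodiPiP => oodidiP   [P ::= d]
oodidiP => oodidioPiP   [P ::= o P i P]
oodidioPiP => oodidiodiP   [P ::= d]
oodidiodiP => oodidiodioPiP   [P ::= o P i P]
oodidiodioPiP => oodidiodiodiP   [P ::= d]
oodidiodiodiP => oodidiodiodid   [P ::= d]

P=>oPiP=>ooPiPiP=>oodiPiP=>oodidiP=>oodidioPiP=>oodidiodiP=>oodidiodioPiP=>oodidiodiodiP=>oodidiodiodid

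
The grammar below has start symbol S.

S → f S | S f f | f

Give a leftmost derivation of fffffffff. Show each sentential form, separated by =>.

S => fS => fSff => ffSff => fffSff => ffffSff => fffffSff => ffffffSff => fffffffff

S => fS   [S → f S]
fS => fSff   [S → S f f]
fSff => ffSff   [S → f S]
ffSff => fffSff   [S → f S]
fffSff => ffffSff   [S → f S]
ffffSff => fffffSff   [S → f S]
fffffSff => ffffffSff   [S → f S]
ffffffSff => fffffffff   [S → f]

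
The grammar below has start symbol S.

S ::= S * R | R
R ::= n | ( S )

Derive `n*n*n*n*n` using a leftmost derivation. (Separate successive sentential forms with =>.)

S=>S*R=>S*R*R=>S*R*R*R=>S*R*R*R*R=>R*R*R*R*R=>n*R*R*R*R=>n*n*R*R*R=>n*n*n*R*R=>n*n*n*n*R=>n*n*n*n*n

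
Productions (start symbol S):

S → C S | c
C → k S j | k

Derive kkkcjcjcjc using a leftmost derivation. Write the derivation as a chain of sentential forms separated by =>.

S => CS => kSjS => kCSjS => kkSjSjS => kkCSjSjS => kkkSjSjSjS => kkkcjSjSjS => kkkcjcjSjS => kkkcjcjcjS => kkkcjcjcjc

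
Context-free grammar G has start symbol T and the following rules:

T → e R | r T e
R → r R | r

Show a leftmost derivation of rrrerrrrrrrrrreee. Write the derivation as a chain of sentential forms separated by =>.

T=>rTe=>rrTee=>rrrTeee=>rrreReee=>rrrerReee=>rrrerrReee=>rrrerrrReee=>rrrerrrrReee=>rrrerrrrrReee=>rrrerrrrrrReee=>rrrerrrrrrrReee=>rrrerrrrrrrrReee=>rrrerrrrrrrrrReee=>rrrerrrrrrrrrreee

T => rTe   [T → r T e]
rTe => rrTee   [T → r T e]
rrTee => rrrTeee   [T → r T e]
rrrTeee => rrreReee   [T → e R]
rrreReee => rrrerReee   [R → r R]
rrrerReee => rrrerrReee   [R → r R]
rrrerrReee => rrrerrrReee   [R → r R]
rrrerrrReee => rrrerrrrReee   [R → r R]
rrrerrrrReee => rrrerrrrrReee   [R → r R]
rrrerrrrrReee => rrrerrrrrrReee   [R → r R]
rrrerrrrrrReee => rrrerrrrrrrReee   [R → r R]
rrrerrrrrrrReee => rrrerrrrrrrrReee   [R → r R]
rrrerrrrrrrrReee => rrrerrrrrrrrrReee   [R → r R]
rrrerrrrrrrrrReee => rrrerrrrrrrrrreee   [R → r]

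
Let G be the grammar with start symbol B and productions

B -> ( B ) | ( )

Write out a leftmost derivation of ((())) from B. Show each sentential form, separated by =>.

B => (B) => ((B)) => ((()))

B => (B)   [B -> ( B )]
(B) => ((B))   [B -> ( B )]
((B)) => ((()))   [B -> ( )]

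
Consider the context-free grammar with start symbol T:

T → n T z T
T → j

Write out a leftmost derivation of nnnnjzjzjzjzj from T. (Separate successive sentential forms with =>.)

T => nTzT => nnTzTzT => nnnTzTzTzT => nnnnTzTzTzTzT => nnnnjzTzTzTzT => nnnnjzjzTzTzT => nnnnjzjzjzTzT => nnnnjzjzjzjzT => nnnnjzjzjzjzj

T => nTzT   [T → n T z T]
nTzT => nnTzTzT   [T → n T z T]
nnTzTzT => nnnTzTzTzT   [T → n T z T]
nnnTzTzTzT => nnnnTzTzTzTzT   [T → n T z T]
nnnnTzTzTzTzT => nnnnjzTzTzTzT   [T → j]
nnnnjzTzTzTzT => nnnnjzjzTzTzT   [T → j]
nnnnjzjzTzTzT => nnnnjzjzjzTzT   [T → j]
nnnnjzjzjzTzT => nnnnjzjzjzjzT   [T → j]
nnnnjzjzjzjzT => nnnnjzjzjzjzj   [T → j]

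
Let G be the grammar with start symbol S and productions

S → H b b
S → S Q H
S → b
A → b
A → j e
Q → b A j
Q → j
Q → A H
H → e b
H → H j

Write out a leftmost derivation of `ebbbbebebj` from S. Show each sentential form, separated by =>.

S => SQH => HbbQH => ebbbQH => ebbbAHH => ebbbbHH => ebbbbebH => ebbbbebHj => ebbbbebebj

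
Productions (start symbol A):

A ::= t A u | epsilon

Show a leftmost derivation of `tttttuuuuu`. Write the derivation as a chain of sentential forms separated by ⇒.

A ⇒ tAu   [A ::= t A u]
tAu ⇒ ttAuu   [A ::= t A u]
ttAuu ⇒ tttAuuu   [A ::= t A u]
tttAuuu ⇒ ttttAuuuu   [A ::= t A u]
ttttAuuuu ⇒ tttttAuuuuu   [A ::= t A u]
tttttAuuuuu ⇒ tttttuuuuu   [A ::= epsilon]

A ⇒ tAu ⇒ ttAuu ⇒ tttAuuu ⇒ ttttAuuuu ⇒ tttttAuuuuu ⇒ tttttuuuuu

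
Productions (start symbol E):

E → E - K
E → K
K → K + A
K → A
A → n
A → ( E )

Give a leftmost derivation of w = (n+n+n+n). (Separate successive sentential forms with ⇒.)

E⇒K⇒A⇒(E)⇒(K)⇒(K+A)⇒(K+A+A)⇒(K+A+A+A)⇒(A+A+A+A)⇒(n+A+A+A)⇒(n+n+A+A)⇒(n+n+n+A)⇒(n+n+n+n)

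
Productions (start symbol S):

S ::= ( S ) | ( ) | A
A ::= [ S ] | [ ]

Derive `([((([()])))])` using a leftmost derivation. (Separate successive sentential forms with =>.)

S=>(S)=>(A)=>([S])=>([(S)])=>([((S))])=>([(((S)))])=>([(((A)))])=>([((([S])))])=>([((([()])))])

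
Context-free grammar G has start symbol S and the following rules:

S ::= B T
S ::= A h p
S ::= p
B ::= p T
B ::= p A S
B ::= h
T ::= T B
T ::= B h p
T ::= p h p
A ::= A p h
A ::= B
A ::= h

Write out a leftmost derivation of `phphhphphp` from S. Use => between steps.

S => Ahp => Bhp => pAShp => pAphShp => phphShp => phphBThp => phphhThp => phphhphphp

S => Ahp   [S ::= A h p]
Ahp => Bhp   [A ::= B]
Bhp => pAShp   [B ::= p A S]
pAShp => pAphShp   [A ::= A p h]
pAphShp => phphShp   [A ::= h]
phphShp => phphBThp   [S ::= B T]
phphBThp => phphhThp   [B ::= h]
phphhThp => phphhphphp   [T ::= p h p]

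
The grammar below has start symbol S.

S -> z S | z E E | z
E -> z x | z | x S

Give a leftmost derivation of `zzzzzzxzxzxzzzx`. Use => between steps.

S => zS   [S -> z S]
zS => zzS   [S -> z S]
zzS => zzzS   [S -> z S]
zzzS => zzzzS   [S -> z S]
zzzzS => zzzzzEE   [S -> z E E]
zzzzzEE => zzzzzzE   [E -> z]
zzzzzzE => zzzzzzxS   [E -> x S]
zzzzzzxS => zzzzzzxzEE   [S -> z E E]
zzzzzzxzEE => zzzzzzxzxSE   [E -> x S]
zzzzzzxzxSE => zzzzzzxzxzEEE   [S -> z E E]
zzzzzzxzxzEEE => zzzzzzxzxzxSEE   [E -> x S]
zzzzzzxzxzxSEE => zzzzzzxzxzxzEE   [S -> z]
zzzzzzxzxzxzEE => zzzzzzxzxzxzzE   [E -> z]
zzzzzzxzxzxzzE => zzzzzzxzxzxzzzx   [E -> z x]

S => zS => zzS => zzzS => zzzzS => zzzzzEE => zzzzzzE => zzzzzzxS => zzzzzzxzEE => zzzzzzxzxSE => zzzzzzxzxzEEE => zzzzzzxzxzxSEE => zzzzzzxzxzxzEE => zzzzzzxzxzxzzE => zzzzzzxzxzxzzzx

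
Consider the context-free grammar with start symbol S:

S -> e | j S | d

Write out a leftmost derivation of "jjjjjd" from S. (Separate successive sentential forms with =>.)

S => jS   [S -> j S]
jS => jjS   [S -> j S]
jjS => jjjS   [S -> j S]
jjjS => jjjjS   [S -> j S]
jjjjS => jjjjjS   [S -> j S]
jjjjjS => jjjjjd   [S -> d]

S => jS => jjS => jjjS => jjjjS => jjjjjS => jjjjjd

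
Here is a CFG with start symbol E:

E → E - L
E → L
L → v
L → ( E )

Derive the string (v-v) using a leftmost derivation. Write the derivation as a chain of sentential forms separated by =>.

E => L   [E → L]
L => (E)   [L → ( E )]
(E) => (E-L)   [E → E - L]
(E-L) => (L-L)   [E → L]
(L-L) => (v-L)   [L → v]
(v-L) => (v-v)   [L → v]

E=>L=>(E)=>(E-L)=>(L-L)=>(v-L)=>(v-v)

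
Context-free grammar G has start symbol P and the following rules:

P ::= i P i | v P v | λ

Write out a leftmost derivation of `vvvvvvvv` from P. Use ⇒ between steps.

P⇒vPv⇒vvPvv⇒vvvPvvv⇒vvvvPvvvv⇒vvvvvvvv

P ⇒ vPv   [P ::= v P v]
vPv ⇒ vvPvv   [P ::= v P v]
vvPvv ⇒ vvvPvvv   [P ::= v P v]
vvvPvvv ⇒ vvvvPvvvv   [P ::= v P v]
vvvvPvvvv ⇒ vvvvvvvv   [P ::= λ]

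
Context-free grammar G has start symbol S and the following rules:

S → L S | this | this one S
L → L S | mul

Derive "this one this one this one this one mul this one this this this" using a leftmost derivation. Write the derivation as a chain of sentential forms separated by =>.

S => this one S   [S → this one S]
this one S => this one this one S   [S → this one S]
this one this one S => this one this one this one S   [S → this one S]
this one this one this one S => this one this one this one this one S   [S → this one S]
this one this one this one this one S => this one this one this one this one L S   [S → L S]
this one this one this one this one L S => this one this one this one this one L S S   [L → L S]
this one this one this one this one L S S => this one this one this one this one L S S S   [L → L S]
this one this one this one this one L S S S => this one this one this one this one mul S S S   [L → mul]
this one this one this one this one mul S S S => this one this one this one this one mul this one S S S   [S → this one S]
this one this one this one this one mul this one S S S => this one this one this one this one mul this one this S S   [S → this]
this one this one this one this one mul this one this S S => this one this one this one this one mul this one this this S   [S → this]
this one this one this one this one mul this one this this S => this one this one this one this one mul this one this this this   [S → this]

S => this one S => this one this one S => this one this one this one S => this one this one this one this one S => this one this one this one this one L S => this one this one this one this one L S S => this one this one this one this one L S S S => this one this one this one this one mul S S S => this one this one this one this one mul this one S S S => this one this one this one this one mul this one this S S => this one this one this one this one mul this one this this S => this one this one this one this one mul this one this this this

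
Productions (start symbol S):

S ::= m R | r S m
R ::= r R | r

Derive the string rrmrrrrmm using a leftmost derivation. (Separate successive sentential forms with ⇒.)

S ⇒ rSm   [S ::= r S m]
rSm ⇒ rrSmm   [S ::= r S m]
rrSmm ⇒ rrmRmm   [S ::= m R]
rrmRmm ⇒ rrmrRmm   [R ::= r R]
rrmrRmm ⇒ rrmrrRmm   [R ::= r R]
rrmrrRmm ⇒ rrmrrrRmm   [R ::= r R]
rrmrrrRmm ⇒ rrmrrrrmm   [R ::= r]

S⇒rSm⇒rrSmm⇒rrmRmm⇒rrmrRmm⇒rrmrrRmm⇒rrmrrrRmm⇒rrmrrrrmm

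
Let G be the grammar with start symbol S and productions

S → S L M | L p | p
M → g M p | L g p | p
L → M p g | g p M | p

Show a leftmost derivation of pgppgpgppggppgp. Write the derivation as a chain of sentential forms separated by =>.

S => SLM => pLM => pMpgM => pLgppgM => pMpggppgM => pLgppggppgM => pgpMgppggppgM => pgpLgpgppggppgM => pgppgpgppggppgM => pgppgpgppggppgp

S => SLM   [S → S L M]
SLM => pLM   [S → p]
pLM => pMpgM   [L → M p g]
pMpgM => pLgppgM   [M → L g p]
pLgppgM => pMpggppgM   [L → M p g]
pMpggppgM => pLgppggppgM   [M → L g p]
pLgppggppgM => pgpMgppggppgM   [L → g p M]
pgpMgppggppgM => pgpLgpgppggppgM   [M → L g p]
pgpLgpgppggppgM => pgppgpgppggppgM   [L → p]
pgppgpgppggppgM => pgppgpgppggppgp   [M → p]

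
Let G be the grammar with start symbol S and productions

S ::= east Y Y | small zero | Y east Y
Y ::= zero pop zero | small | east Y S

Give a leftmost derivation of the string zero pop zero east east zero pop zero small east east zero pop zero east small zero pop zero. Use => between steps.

S => Y east Y => zero pop zero east Y => zero pop zero east east Y S => zero pop zero east east zero pop zero S => zero pop zero east east zero pop zero Y east Y => zero pop zero east east zero pop zero small east Y => zero pop zero east east zero pop zero small east east Y S => zero pop zero east east zero pop zero small east east zero pop zero S => zero pop zero east east zero pop zero small east east zero pop zero east Y Y => zero pop zero east east zero pop zero small east east zero pop zero east small Y => zero pop zero east east zero pop zero small east east zero pop zero east small zero pop zero

S => Y east Y   [S ::= Y east Y]
Y east Y => zero pop zero east Y   [Y ::= zero pop zero]
zero pop zero east Y => zero pop zero east east Y S   [Y ::= east Y S]
zero pop zero east east Y S => zero pop zero east east zero pop zero S   [Y ::= zero pop zero]
zero pop zero east east zero pop zero S => zero pop zero east east zero pop zero Y east Y   [S ::= Y east Y]
zero pop zero east east zero pop zero Y east Y => zero pop zero east east zero pop zero small east Y   [Y ::= small]
zero pop zero east east zero pop zero small east Y => zero pop zero east east zero pop zero small east east Y S   [Y ::= east Y S]
zero pop zero east east zero pop zero small east east Y S => zero pop zero east east zero pop zero small east east zero pop zero S   [Y ::= zero pop zero]
zero pop zero east east zero pop zero small east east zero pop zero S => zero pop zero east east zero pop zero small east east zero pop zero east Y Y   [S ::= east Y Y]
zero pop zero east east zero pop zero small east east zero pop zero east Y Y => zero pop zero east east zero pop zero small east east zero pop zero east small Y   [Y ::= small]
zero pop zero east east zero pop zero small east east zero pop zero east small Y => zero pop zero east east zero pop zero small east east zero pop zero east small zero pop zero   [Y ::= zero pop zero]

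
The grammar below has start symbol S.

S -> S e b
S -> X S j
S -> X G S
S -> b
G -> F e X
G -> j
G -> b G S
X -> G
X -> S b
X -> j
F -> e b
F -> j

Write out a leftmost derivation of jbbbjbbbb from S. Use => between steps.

S => XGS => jGS => jbGSS => jbbGSSS => jbbbGSSSS => jbbbjSSSS => jbbbjbSSS => jbbbjbbSS => jbbbjbbbS => jbbbjbbbb

S => XGS   [S -> X G S]
XGS => jGS   [X -> j]
jGS => jbGSS   [G -> b G S]
jbGSS => jbbGSSS   [G -> b G S]
jbbGSSS => jbbbGSSSS   [G -> b G S]
jbbbGSSSS => jbbbjSSSS   [G -> j]
jbbbjSSSS => jbbbjbSSS   [S -> b]
jbbbjbSSS => jbbbjbbSS   [S -> b]
jbbbjbbSS => jbbbjbbbS   [S -> b]
jbbbjbbbS => jbbbjbbbb   [S -> b]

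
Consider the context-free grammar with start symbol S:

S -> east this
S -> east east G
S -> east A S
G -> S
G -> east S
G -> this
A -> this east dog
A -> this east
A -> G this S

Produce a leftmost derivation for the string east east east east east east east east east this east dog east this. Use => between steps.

S => east east G => east east east S => east east east east east G => east east east east east east S => east east east east east east east east G => east east east east east east east east S => east east east east east east east east east A S => east east east east east east east east east this east dog S => east east east east east east east east east this east dog east this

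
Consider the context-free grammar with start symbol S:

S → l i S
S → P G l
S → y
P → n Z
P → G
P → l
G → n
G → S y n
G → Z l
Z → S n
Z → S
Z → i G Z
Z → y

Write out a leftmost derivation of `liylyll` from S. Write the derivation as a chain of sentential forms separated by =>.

S => PGl => lGl => lZll => liGZll => liZlZll => liSlZll => liylZll => liylyll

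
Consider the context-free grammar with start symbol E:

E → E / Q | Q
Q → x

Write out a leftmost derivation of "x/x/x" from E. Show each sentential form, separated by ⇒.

E ⇒ E/Q   [E → E / Q]
E/Q ⇒ E/Q/Q   [E → E / Q]
E/Q/Q ⇒ Q/Q/Q   [E → Q]
Q/Q/Q ⇒ x/Q/Q   [Q → x]
x/Q/Q ⇒ x/x/Q   [Q → x]
x/x/Q ⇒ x/x/x   [Q → x]

E⇒E/Q⇒E/Q/Q⇒Q/Q/Q⇒x/Q/Q⇒x/x/Q⇒x/x/x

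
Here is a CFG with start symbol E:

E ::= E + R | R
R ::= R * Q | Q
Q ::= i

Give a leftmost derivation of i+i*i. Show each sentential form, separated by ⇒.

E⇒E+R⇒R+R⇒Q+R⇒i+R⇒i+R*Q⇒i+Q*Q⇒i+i*Q⇒i+i*i

E ⇒ E+R   [E ::= E + R]
E+R ⇒ R+R   [E ::= R]
R+R ⇒ Q+R   [R ::= Q]
Q+R ⇒ i+R   [Q ::= i]
i+R ⇒ i+R*Q   [R ::= R * Q]
i+R*Q ⇒ i+Q*Q   [R ::= Q]
i+Q*Q ⇒ i+i*Q   [Q ::= i]
i+i*Q ⇒ i+i*i   [Q ::= i]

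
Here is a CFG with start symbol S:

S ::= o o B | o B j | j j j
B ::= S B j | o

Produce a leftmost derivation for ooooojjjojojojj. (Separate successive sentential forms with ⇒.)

S⇒oBj⇒oSBjj⇒oooBBjj⇒oooSBjBjj⇒oooooBBjBjj⇒oooooSBjBjBjj⇒ooooojjjBjBjBjj⇒ooooojjjojBjBjj⇒ooooojjjojojBjj⇒ooooojjjojojojj

S ⇒ oBj   [S ::= o B j]
oBj ⇒ oSBjj   [B ::= S B j]
oSBjj ⇒ oooBBjj   [S ::= o o B]
oooBBjj ⇒ oooSBjBjj   [B ::= S B j]
oooSBjBjj ⇒ oooooBBjBjj   [S ::= o o B]
oooooBBjBjj ⇒ oooooSBjBjBjj   [B ::= S B j]
oooooSBjBjBjj ⇒ ooooojjjBjBjBjj   [S ::= j j j]
ooooojjjBjBjBjj ⇒ ooooojjjojBjBjj   [B ::= o]
ooooojjjojBjBjj ⇒ ooooojjjojojBjj   [B ::= o]
ooooojjjojojBjj ⇒ ooooojjjojojojj   [B ::= o]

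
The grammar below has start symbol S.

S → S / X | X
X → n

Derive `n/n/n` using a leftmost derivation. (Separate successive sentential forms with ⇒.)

S ⇒ S/X ⇒ S/X/X ⇒ X/X/X ⇒ n/X/X ⇒ n/n/X ⇒ n/n/n

S ⇒ S/X   [S → S / X]
S/X ⇒ S/X/X   [S → S / X]
S/X/X ⇒ X/X/X   [S → X]
X/X/X ⇒ n/X/X   [X → n]
n/X/X ⇒ n/n/X   [X → n]
n/n/X ⇒ n/n/n   [X → n]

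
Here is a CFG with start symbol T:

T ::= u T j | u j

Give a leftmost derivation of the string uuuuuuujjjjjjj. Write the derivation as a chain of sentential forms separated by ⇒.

T ⇒ uTj   [T ::= u T j]
uTj ⇒ uuTjj   [T ::= u T j]
uuTjj ⇒ uuuTjjj   [T ::= u T j]
uuuTjjj ⇒ uuuuTjjjj   [T ::= u T j]
uuuuTjjjj ⇒ uuuuuTjjjjj   [T ::= u T j]
uuuuuTjjjjj ⇒ uuuuuuTjjjjjj   [T ::= u T j]
uuuuuuTjjjjjj ⇒ uuuuuuujjjjjjj   [T ::= u j]

T ⇒ uTj ⇒ uuTjj ⇒ uuuTjjj ⇒ uuuuTjjjj ⇒ uuuuuTjjjjj ⇒ uuuuuuTjjjjjj ⇒ uuuuuuujjjjjjj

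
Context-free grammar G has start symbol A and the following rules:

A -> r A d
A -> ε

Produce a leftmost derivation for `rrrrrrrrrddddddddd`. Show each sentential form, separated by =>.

A=>rAd=>rrAdd=>rrrAddd=>rrrrAdddd=>rrrrrAddddd=>rrrrrrAdddddd=>rrrrrrrAddddddd=>rrrrrrrrAdddddddd=>rrrrrrrrrAddddddddd=>rrrrrrrrrddddddddd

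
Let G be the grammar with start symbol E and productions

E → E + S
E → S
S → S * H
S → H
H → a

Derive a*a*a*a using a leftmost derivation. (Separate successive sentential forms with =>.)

E => S => S*H => S*H*H => S*H*H*H => H*H*H*H => a*H*H*H => a*a*H*H => a*a*a*H => a*a*a*a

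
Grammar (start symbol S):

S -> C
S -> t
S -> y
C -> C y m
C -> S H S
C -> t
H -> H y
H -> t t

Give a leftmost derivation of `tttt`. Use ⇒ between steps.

S⇒C⇒SHS⇒tHS⇒tttS⇒tttt

S ⇒ C   [S -> C]
C ⇒ SHS   [C -> S H S]
SHS ⇒ tHS   [S -> t]
tHS ⇒ tttS   [H -> t t]
tttS ⇒ tttt   [S -> t]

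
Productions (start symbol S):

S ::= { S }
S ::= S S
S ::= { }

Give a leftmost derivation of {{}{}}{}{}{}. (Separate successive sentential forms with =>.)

S=>SS=>SSS=>SSSS=>{S}SSS=>{SS}SSS=>{{}S}SSS=>{{}{}}SSS=>{{}{}}{}SS=>{{}{}}{}{}S=>{{}{}}{}{}{}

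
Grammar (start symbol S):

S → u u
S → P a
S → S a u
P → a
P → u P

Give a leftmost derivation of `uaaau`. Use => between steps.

S => Sau   [S → S a u]
Sau => Paau   [S → P a]
Paau => uPaau   [P → u P]
uPaau => uaaau   [P → a]

S => Sau => Paau => uPaau => uaaau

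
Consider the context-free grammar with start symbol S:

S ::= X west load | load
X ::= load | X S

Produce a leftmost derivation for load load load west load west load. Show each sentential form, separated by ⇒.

S ⇒ X west load ⇒ X S west load ⇒ X S S west load ⇒ load S S west load ⇒ load load S west load ⇒ load load X west load west load ⇒ load load load west load west load

S ⇒ X west load   [S ::= X west load]
X west load ⇒ X S west load   [X ::= X S]
X S west load ⇒ X S S west load   [X ::= X S]
X S S west load ⇒ load S S west load   [X ::= load]
load S S west load ⇒ load load S west load   [S ::= load]
load load S west load ⇒ load load X west load west load   [S ::= X west load]
load load X west load west load ⇒ load load load west load west load   [X ::= load]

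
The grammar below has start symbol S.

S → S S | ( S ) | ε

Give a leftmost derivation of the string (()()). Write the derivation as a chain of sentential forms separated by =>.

S => (S)   [S → ( S )]
(S) => (SS)   [S → S S]
(SS) => ((S)S)   [S → ( S )]
((S)S) => (()S)   [S → ε]
(()S) => (()(S))   [S → ( S )]
(()(S)) => (()())   [S → ε]

S => (S) => (SS) => ((S)S) => (()S) => (()(S)) => (()())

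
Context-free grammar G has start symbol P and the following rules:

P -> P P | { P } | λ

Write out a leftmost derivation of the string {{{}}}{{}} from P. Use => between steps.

P => PP   [P -> P P]
PP => {P}P   [P -> { P }]
{P}P => {{P}}P   [P -> { P }]
{{P}}P => {{{P}}}P   [P -> { P }]
{{{P}}}P => {{{}}}P   [P -> λ]
{{{}}}P => {{{}}}PP   [P -> P P]
{{{}}}PP => {{{}}}PPP   [P -> P P]
{{{}}}PPP => {{{}}}{P}PP   [P -> { P }]
{{{}}}{P}PP => {{{}}}{{P}}PP   [P -> { P }]
{{{}}}{{P}}PP => {{{}}}{{}}PP   [P -> λ]
{{{}}}{{}}PP => {{{}}}{{}}P   [P -> λ]
{{{}}}{{}}P => {{{}}}{{}}   [P -> λ]

P => PP => {P}P => {{P}}P => {{{P}}}P => {{{}}}P => {{{}}}PP => {{{}}}PPP => {{{}}}{P}PP => {{{}}}{{P}}PP => {{{}}}{{}}PP => {{{}}}{{}}P => {{{}}}{{}}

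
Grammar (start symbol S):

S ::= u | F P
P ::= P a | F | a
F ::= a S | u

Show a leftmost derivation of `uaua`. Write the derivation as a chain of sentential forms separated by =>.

S => FP => uP => uPa => uFa => uaSa => uaua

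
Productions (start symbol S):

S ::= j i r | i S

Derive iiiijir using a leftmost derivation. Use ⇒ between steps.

S⇒iS⇒iiS⇒iiiS⇒iiiiS⇒iiiijir

S ⇒ iS   [S ::= i S]
iS ⇒ iiS   [S ::= i S]
iiS ⇒ iiiS   [S ::= i S]
iiiS ⇒ iiiiS   [S ::= i S]
iiiiS ⇒ iiiijir   [S ::= j i r]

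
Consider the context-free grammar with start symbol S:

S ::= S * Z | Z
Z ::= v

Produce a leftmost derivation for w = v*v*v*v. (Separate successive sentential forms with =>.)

S => S*Z => S*Z*Z => S*Z*Z*Z => Z*Z*Z*Z => v*Z*Z*Z => v*v*Z*Z => v*v*v*Z => v*v*v*v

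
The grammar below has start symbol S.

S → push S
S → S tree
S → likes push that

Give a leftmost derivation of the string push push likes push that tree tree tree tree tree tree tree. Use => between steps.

S => S tree => push S tree => push S tree tree => push S tree tree tree => push S tree tree tree tree => push S tree tree tree tree tree => push push S tree tree tree tree tree => push push S tree tree tree tree tree tree => push push S tree tree tree tree tree tree tree => push push likes push that tree tree tree tree tree tree tree

S => S tree   [S → S tree]
S tree => push S tree   [S → push S]
push S tree => push S tree tree   [S → S tree]
push S tree tree => push S tree tree tree   [S → S tree]
push S tree tree tree => push S tree tree tree tree   [S → S tree]
push S tree tree tree tree => push S tree tree tree tree tree   [S → S tree]
push S tree tree tree tree tree => push push S tree tree tree tree tree   [S → push S]
push push S tree tree tree tree tree => push push S tree tree tree tree tree tree   [S → S tree]
push push S tree tree tree tree tree tree => push push S tree tree tree tree tree tree tree   [S → S tree]
push push S tree tree tree tree tree tree tree => push push likes push that tree tree tree tree tree tree tree   [S → likes push that]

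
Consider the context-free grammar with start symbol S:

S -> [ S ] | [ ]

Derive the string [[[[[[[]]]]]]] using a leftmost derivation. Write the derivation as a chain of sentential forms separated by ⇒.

S ⇒ [S] ⇒ [[S]] ⇒ [[[S]]] ⇒ [[[[S]]]] ⇒ [[[[[S]]]]] ⇒ [[[[[[S]]]]]] ⇒ [[[[[[[]]]]]]]

S ⇒ [S]   [S -> [ S ]]
[S] ⇒ [[S]]   [S -> [ S ]]
[[S]] ⇒ [[[S]]]   [S -> [ S ]]
[[[S]]] ⇒ [[[[S]]]]   [S -> [ S ]]
[[[[S]]]] ⇒ [[[[[S]]]]]   [S -> [ S ]]
[[[[[S]]]]] ⇒ [[[[[[S]]]]]]   [S -> [ S ]]
[[[[[[S]]]]]] ⇒ [[[[[[[]]]]]]]   [S -> [ ]]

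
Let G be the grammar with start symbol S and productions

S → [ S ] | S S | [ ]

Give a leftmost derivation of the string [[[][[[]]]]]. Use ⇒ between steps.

S ⇒ [S] ⇒ [[S]] ⇒ [[SS]] ⇒ [[[]S]] ⇒ [[[][S]]] ⇒ [[[][[S]]]] ⇒ [[[][[[]]]]]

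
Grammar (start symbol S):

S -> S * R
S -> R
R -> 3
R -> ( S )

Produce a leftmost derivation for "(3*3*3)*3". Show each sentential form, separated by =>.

S => S*R => R*R => (S)*R => (S*R)*R => (S*R*R)*R => (R*R*R)*R => (3*R*R)*R => (3*3*R)*R => (3*3*3)*R => (3*3*3)*3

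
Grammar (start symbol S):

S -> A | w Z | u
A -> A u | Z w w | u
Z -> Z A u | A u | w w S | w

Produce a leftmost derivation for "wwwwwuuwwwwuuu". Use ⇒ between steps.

S ⇒ wZ   [S -> w Z]
wZ ⇒ wZAu   [Z -> Z A u]
wZAu ⇒ wwwSAu   [Z -> w w S]
wwwSAu ⇒ wwwAAu   [S -> A]
wwwAAu ⇒ wwwAuAu   [A -> A u]
wwwAuAu ⇒ wwwZwwuAu   [A -> Z w w]
wwwZwwuAu ⇒ wwwwwSwwuAu   [Z -> w w S]
wwwwwSwwuAu ⇒ wwwwwAwwuAu   [S -> A]
wwwwwAwwuAu ⇒ wwwwwZwwwwuAu   [A -> Z w w]
wwwwwZwwwwuAu ⇒ wwwwwAuwwwwuAu   [Z -> A u]
wwwwwAuwwwwuAu ⇒ wwwwwuuwwwwuAu   [A -> u]
wwwwwuuwwwwuAu ⇒ wwwwwuuwwwwuuu   [A -> u]

S⇒wZ⇒wZAu⇒wwwSAu⇒wwwAAu⇒wwwAuAu⇒wwwZwwuAu⇒wwwwwSwwuAu⇒wwwwwAwwuAu⇒wwwwwZwwwwuAu⇒wwwwwAuwwwwuAu⇒wwwwwuuwwwwuAu⇒wwwwwuuwwwwuuu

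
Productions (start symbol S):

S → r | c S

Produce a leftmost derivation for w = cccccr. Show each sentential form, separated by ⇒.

S ⇒ cS ⇒ ccS ⇒ cccS ⇒ ccccS ⇒ cccccS ⇒ cccccr

S ⇒ cS   [S → c S]
cS ⇒ ccS   [S → c S]
ccS ⇒ cccS   [S → c S]
cccS ⇒ ccccS   [S → c S]
ccccS ⇒ cccccS   [S → c S]
cccccS ⇒ cccccr   [S → r]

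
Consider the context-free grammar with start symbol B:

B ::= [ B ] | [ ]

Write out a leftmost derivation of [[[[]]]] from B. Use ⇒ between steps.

B⇒[B]⇒[[B]]⇒[[[B]]]⇒[[[[]]]]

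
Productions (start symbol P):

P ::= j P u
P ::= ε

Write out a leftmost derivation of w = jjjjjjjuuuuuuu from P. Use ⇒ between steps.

P ⇒ jPu   [P ::= j P u]
jPu ⇒ jjPuu   [P ::= j P u]
jjPuu ⇒ jjjPuuu   [P ::= j P u]
jjjPuuu ⇒ jjjjPuuuu   [P ::= j P u]
jjjjPuuuu ⇒ jjjjjPuuuuu   [P ::= j P u]
jjjjjPuuuuu ⇒ jjjjjjPuuuuuu   [P ::= j P u]
jjjjjjPuuuuuu ⇒ jjjjjjjPuuuuuuu   [P ::= j P u]
jjjjjjjPuuuuuuu ⇒ jjjjjjjuuuuuuu   [P ::= ε]

P ⇒ jPu ⇒ jjPuu ⇒ jjjPuuu ⇒ jjjjPuuuu ⇒ jjjjjPuuuuu ⇒ jjjjjjPuuuuuu ⇒ jjjjjjjPuuuuuuu ⇒ jjjjjjjuuuuuuu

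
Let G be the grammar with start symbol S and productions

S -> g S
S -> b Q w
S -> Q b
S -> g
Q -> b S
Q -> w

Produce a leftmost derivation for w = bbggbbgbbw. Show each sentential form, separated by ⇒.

S ⇒ bQw ⇒ bbSw ⇒ bbgSw ⇒ bbggSw ⇒ bbggQbw ⇒ bbggbSbw ⇒ bbggbQbbw ⇒ bbggbbSbbw ⇒ bbggbbgbbw

S ⇒ bQw   [S -> b Q w]
bQw ⇒ bbSw   [Q -> b S]
bbSw ⇒ bbgSw   [S -> g S]
bbgSw ⇒ bbggSw   [S -> g S]
bbggSw ⇒ bbggQbw   [S -> Q b]
bbggQbw ⇒ bbggbSbw   [Q -> b S]
bbggbSbw ⇒ bbggbQbbw   [S -> Q b]
bbggbQbbw ⇒ bbggbbSbbw   [Q -> b S]
bbggbbSbbw ⇒ bbggbbgbbw   [S -> g]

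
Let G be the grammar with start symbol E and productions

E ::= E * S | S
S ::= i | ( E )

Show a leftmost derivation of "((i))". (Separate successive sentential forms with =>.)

E => S => (E) => (S) => ((E)) => ((S)) => ((i))

E => S   [E ::= S]
S => (E)   [S ::= ( E )]
(E) => (S)   [E ::= S]
(S) => ((E))   [S ::= ( E )]
((E)) => ((S))   [E ::= S]
((S)) => ((i))   [S ::= i]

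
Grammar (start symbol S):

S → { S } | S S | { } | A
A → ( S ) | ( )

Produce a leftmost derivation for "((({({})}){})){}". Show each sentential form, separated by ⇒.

S ⇒ SS ⇒ AS ⇒ (S)S ⇒ (A)S ⇒ ((S))S ⇒ ((SS))S ⇒ ((AS))S ⇒ (((S)S))S ⇒ ((({S})S))S ⇒ ((({A})S))S ⇒ ((({(S)})S))S ⇒ ((({({})})S))S ⇒ ((({({})}){}))S ⇒ ((({({})}){})){}

S ⇒ SS   [S → S S]
SS ⇒ AS   [S → A]
AS ⇒ (S)S   [A → ( S )]
(S)S ⇒ (A)S   [S → A]
(A)S ⇒ ((S))S   [A → ( S )]
((S))S ⇒ ((SS))S   [S → S S]
((SS))S ⇒ ((AS))S   [S → A]
((AS))S ⇒ (((S)S))S   [A → ( S )]
(((S)S))S ⇒ ((({S})S))S   [S → { S }]
((({S})S))S ⇒ ((({A})S))S   [S → A]
((({A})S))S ⇒ ((({(S)})S))S   [A → ( S )]
((({(S)})S))S ⇒ ((({({})})S))S   [S → { }]
((({({})})S))S ⇒ ((({({})}){}))S   [S → { }]
((({({})}){}))S ⇒ ((({({})}){})){}   [S → { }]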